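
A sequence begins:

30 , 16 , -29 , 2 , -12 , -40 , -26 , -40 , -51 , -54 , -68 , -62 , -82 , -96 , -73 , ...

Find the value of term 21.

-95

Positions follow the repeating pattern AAB; grouping by letter gives 2 tracks.
Stream A: 30, 16, 2, -12, -26, -40, -54, -68, -82, -96. Linear: a_n = 44 − 14·n.
Stream B: -29, -40, -51, -62, -73. Arithmetic with common difference −11.
Term 21 comes from stream B (its 7th entry): -95.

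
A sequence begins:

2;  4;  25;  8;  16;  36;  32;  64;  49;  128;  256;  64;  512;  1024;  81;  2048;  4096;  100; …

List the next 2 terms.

8192, 16384

Reading positions in blocks of 3 reveals the pattern AAB — 2 tracks woven together.
Track A = 2, 4, 8, 16, 32, 64, 128, 256, 512, 1024, 2048, 4096: powers of 2.
Track B = 25, 36, 49, 64, 81, 100: perfect squares starting at 5².
Position 19 falls in track A as its term 13, giving 8192.
Position 20 falls in track A as its term 14, giving 16384.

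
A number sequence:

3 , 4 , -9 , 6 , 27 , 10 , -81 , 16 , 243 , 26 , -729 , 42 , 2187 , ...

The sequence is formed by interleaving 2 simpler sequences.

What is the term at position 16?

110

Odd-indexed and even-indexed terms follow separate rules.
Track A is 3, -9, 27, -81, 243, -729, 2187, which is geometric with ratio -3.
Track B is 4, 6, 10, 16, 26, 42, which is a Fibonacci-like recurrence a_n = a_{n-1} + a_{n-2}.
Position 16 falls in track B as its term 8, giving 110.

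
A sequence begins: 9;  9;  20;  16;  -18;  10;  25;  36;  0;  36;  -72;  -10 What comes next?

Taking every 3rd term gives 3 separate tracks.
Track A is 9, 16, 25, 36, which is consecutive squares n² from n = 3.
Track B is 9, -18, 36, -72, which is a geometric progression (common ratio -2).
Track C is 20, 10, 0, -10, which is arithmetic, step −10.
Position 13 → track A, term 5 = 49.

49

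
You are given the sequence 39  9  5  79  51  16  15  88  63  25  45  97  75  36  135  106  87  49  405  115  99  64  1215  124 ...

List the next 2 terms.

111, 81

Split by position mod 4 into 4 tracks.
Stream A: 39, 51, 63, 75, 87, 99. Arithmetic with common difference +12.
Stream B: 9, 16, 25, 36, 49, 64. Consecutive squares n² from n = 3.
Stream C: 5, 15, 45, 135, 405, 1215. A geometric progression (common ratio 3).
Stream D: 79, 88, 97, 106, 115, 124. Linear: a_n = 70 + 9·n.
Position 25 → stream A, term 7 = 111.
The 26th slot belongs to stream B; its 7th term is 81.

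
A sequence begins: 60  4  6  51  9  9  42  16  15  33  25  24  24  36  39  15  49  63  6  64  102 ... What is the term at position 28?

Taking every 3rd term gives 3 separate tracks.
Track A: 60, 51, 42, 33, 24, 15, 6. Subtracting 9 each time.
Track B: 4, 9, 16, 25, 36, 49, 64. Consecutive squares n² from n = 2.
Track C: 6, 9, 15, 24, 39, 63, 102. Fibonacci-style (each term is the sum of the two before it).
Position 28 → track A, term 10 = -21.

-21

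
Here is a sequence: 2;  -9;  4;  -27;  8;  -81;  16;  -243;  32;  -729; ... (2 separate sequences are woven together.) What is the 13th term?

Odd-indexed and even-indexed terms follow separate rules.
Subsequence A: 2, 4, 8, 16, 32 — powers 2^1, 2^2, 2^3, ….
Subsequence B: -9, -27, -81, -243, -729 — geometric, ×3 each step.
Position 13 falls in subsequence A as its term 7, giving 128.

128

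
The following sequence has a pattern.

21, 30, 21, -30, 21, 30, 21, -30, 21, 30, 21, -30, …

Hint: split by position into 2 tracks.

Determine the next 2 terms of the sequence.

21, 30

Odd-indexed and even-indexed terms follow separate rules.
Track A: 21, 21, 21, 21, 21, 21. Always 21.
Track B: 30, -30, 30, -30, 30, -30. Oscillating between 30 and -30.
The 13th slot belongs to track A; its 7th term is 21.
Term 14 comes from track B (its 7th entry): 30.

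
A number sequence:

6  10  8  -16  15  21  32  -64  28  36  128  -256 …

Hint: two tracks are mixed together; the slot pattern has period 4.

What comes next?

45

The slot pattern repeats as AABB (period 4), so there are 2 interleaved tracks.
Track A is 6, 10, 15, 21, 28, 36, which is triangular numbers n(n+1)/2 for n = 3, 4, ….
Track B is 8, -16, 32, -64, 128, -256, which is geometric with ratio -2.
The 13th slot belongs to track A; its 7th term is 45.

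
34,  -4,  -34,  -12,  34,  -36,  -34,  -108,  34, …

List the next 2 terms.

Odd-indexed and even-indexed terms follow separate rules.
Stream A = 34, -34, 34, -34, 34: alternating ±34.
Stream B = -4, -12, -36, -108: geometric, ×3 each step.
Position 10 → stream B, term 5 = -324.
Position 11 → stream A, term 6 = -34.

-324, -34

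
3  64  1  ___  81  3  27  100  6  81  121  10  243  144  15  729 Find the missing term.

Read the sequence 3 terms at a time; column i is its own pattern.
Subsequence A: 3, ?, 27, 81, 243, 729. Powers 3^1, 3^2, 3^3, ….
Subsequence B: 64, 81, 100, 121, 144. Consecutive squares n² from n = 8.
Subsequence C: 1, 3, 6, 10, 15. The triangular numbers T_1, T_2, ….
So the missing entry in subsequence A is 9.

9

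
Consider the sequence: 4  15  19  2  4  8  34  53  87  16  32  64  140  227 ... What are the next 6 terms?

The slot pattern repeats as AAABBB (period 6), so there are 2 interleaved tracks.
Track A = 4, 15, 19, 34, 53, 87, 140, 227: a Fibonacci-like recurrence a_n = a_{n-1} + a_{n-2}.
Track B = 2, 4, 8, 16, 32, 64: successive powers of 2.
Term 15 comes from track A (its 9th entry): 367.
Position 16 falls in track B as its term 7, giving 128.
Position 17 → track B, term 8 = 256.
Term 18 comes from track B (its 9th entry): 512.
Position 19 → track A, term 10 = 594.
Term 20 comes from track A (its 11th entry): 961.

367, 128, 256, 512, 594, 961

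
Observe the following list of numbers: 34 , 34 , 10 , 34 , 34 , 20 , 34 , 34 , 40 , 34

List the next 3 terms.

34, 80, 34

The slot pattern repeats as AAB (period 3), so there are 2 interleaved tracks.
Stream A: 34, 34, 34, 34, 34, 34, 34 (constant 34).
Stream B: 10, 20, 40 (multiplying by 2 each time).
Position 11 falls in stream A as its term 8, giving 34.
The 12th slot belongs to stream B; its 4th term is 80.
The 13th slot belongs to stream A; its 9th term is 34.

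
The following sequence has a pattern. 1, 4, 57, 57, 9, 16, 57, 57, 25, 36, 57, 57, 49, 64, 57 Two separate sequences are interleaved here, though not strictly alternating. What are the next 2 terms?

57, 81

The slot pattern repeats as AABB (period 4), so there are 2 interleaved tracks.
Subsequence A: 1, 4, 9, 16, 25, 36, 49, 64 — perfect squares starting at 1².
Subsequence B: 57, 57, 57, 57, 57, 57, 57 — always 57.
The 16th slot belongs to subsequence B; its 8th term is 57.
Term 17 comes from subsequence A (its 9th entry): 81.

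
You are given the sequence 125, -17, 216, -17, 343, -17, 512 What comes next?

The terms cycle through 2 interleaved subsequences.
Track A: 125, 216, 343, 512. The cubes 5³, 6³, 7³, ….
Track B: -17, -17, -17. Constant -17.
The 8th slot belongs to track B; its 4th term is -17.

-17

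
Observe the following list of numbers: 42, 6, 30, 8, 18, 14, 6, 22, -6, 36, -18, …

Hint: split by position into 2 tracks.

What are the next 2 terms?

58, -30

Odd-indexed and even-indexed terms follow separate rules.
Track A is 42, 30, 18, 6, -6, -18, which is arithmetic, step −12.
Track B is 6, 8, 14, 22, 36, which is Fibonacci-style (each term is the sum of the two before it).
The 12th slot belongs to track B; its 6th term is 58.
Term 13 comes from track A (its 7th entry): -30.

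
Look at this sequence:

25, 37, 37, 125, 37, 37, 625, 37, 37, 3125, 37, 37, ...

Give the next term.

Positions follow the repeating pattern ABB; grouping by letter gives 2 tracks.
Track A is 25, 125, 625, 3125, which is successive powers of 5.
Track B is 37, 37, 37, 37, 37, 37, 37, 37, which is constant 37.
Term 13 comes from track A (its 5th entry): 15625.

15625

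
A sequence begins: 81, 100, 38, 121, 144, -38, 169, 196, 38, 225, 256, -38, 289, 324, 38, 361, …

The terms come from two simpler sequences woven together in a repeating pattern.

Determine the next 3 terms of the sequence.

400, -38, 441

Positions follow the repeating pattern AAB; grouping by letter gives 2 tracks.
Track A: 81, 100, 121, 144, 169, 196, 225, 256, 289, 324, 361 — perfect squares starting at 9².
Track B: 38, -38, 38, -38, 38 — oscillating between 38 and -38.
The 17th slot belongs to track A; its 12th term is 400.
Term 18 comes from track B (its 6th entry): -38.
The 19th slot belongs to track A; its 13th term is 441.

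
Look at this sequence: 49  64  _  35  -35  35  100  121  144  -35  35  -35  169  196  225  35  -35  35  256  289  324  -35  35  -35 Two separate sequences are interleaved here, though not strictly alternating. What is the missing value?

The slot pattern repeats as AAABBB (period 6), so there are 2 interleaved tracks.
Subsequence A: 49, 64, ?, 100, 121, 144, 169, 196, 225, 256, 289, 324 — perfect squares starting at 7².
Subsequence B: 35, -35, 35, -35, 35, -35, 35, -35, 35, -35, 35, -35 — alternating ±35.
Subsequence A's pattern makes the blank 81.

81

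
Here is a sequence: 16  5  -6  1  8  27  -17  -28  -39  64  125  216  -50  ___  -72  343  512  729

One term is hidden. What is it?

-61

Positions follow the repeating pattern AAABBB; grouping by letter gives 2 tracks.
Stream A: 16, 5, -6, -17, -28, -39, -50, ?, -72 — arithmetic with common difference −11.
Stream B: 1, 8, 27, 64, 125, 216, 343, 512, 729 — consecutive cubes n³ from n = 1.
Filling stream A at index 8 by its rule yields -61.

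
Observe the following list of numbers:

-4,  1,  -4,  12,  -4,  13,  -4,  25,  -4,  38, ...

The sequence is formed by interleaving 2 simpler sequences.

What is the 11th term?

-4

Split by position mod 2 into 2 tracks.
Track A: -4, -4, -4, -4, -4. The constant sequence -4.
Track B: 1, 12, 13, 25, 38. Each term equals the sum of the previous two.
Position 11 → track A, term 6 = -4.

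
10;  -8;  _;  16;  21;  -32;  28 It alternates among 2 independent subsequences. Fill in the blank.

Odd-indexed and even-indexed terms follow separate rules.
Track A is 10, ?, 21, 28, which is the triangular numbers T_4, T_5, ….
Track B is -8, 16, -32, which is a geometric progression (common ratio -2).
So the missing entry in track A is 15.

15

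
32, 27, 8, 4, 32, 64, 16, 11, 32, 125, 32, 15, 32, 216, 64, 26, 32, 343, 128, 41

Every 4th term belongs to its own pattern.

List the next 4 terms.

The terms cycle through 4 interleaved subsequences.
Stream A: 32, 32, 32, 32, 32 — the constant sequence 32.
Stream B: 27, 64, 125, 216, 343 — perfect cubes starting at 3³.
Stream C: 8, 16, 32, 64, 128 — successive powers of 2.
Stream D: 4, 11, 15, 26, 41 — each term equals the sum of the previous two.
Term 21 comes from stream A (its 6th entry): 32.
Term 22 comes from stream B (its 6th entry): 512.
Term 23 comes from stream C (its 6th entry): 256.
The 24th slot belongs to stream D; its 6th term is 67.

32, 512, 256, 67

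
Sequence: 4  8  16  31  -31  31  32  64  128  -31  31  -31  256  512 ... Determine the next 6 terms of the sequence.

1024, 31, -31, 31, 2048, 4096

Positions follow the repeating pattern AAABBB; grouping by letter gives 2 tracks.
Subsequence A: 4, 8, 16, 32, 64, 128, 256, 512 — geometric with ratio 2.
Subsequence B: 31, -31, 31, -31, 31, -31 — alternating ±31.
Position 15 falls in subsequence A as its term 9, giving 1024.
Term 16 comes from subsequence B (its 7th entry): 31.
The 17th slot belongs to subsequence B; its 8th term is -31.
The 18th slot belongs to subsequence B; its 9th term is 31.
Term 19 comes from subsequence A (its 10th entry): 2048.
Position 20 → subsequence A, term 11 = 4096.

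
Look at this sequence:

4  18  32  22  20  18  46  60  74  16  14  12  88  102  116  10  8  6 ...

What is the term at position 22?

Reading positions in blocks of 6 reveals the pattern AAABBB — 2 tracks woven together.
Track A: 4, 18, 32, 46, 60, 74, 88, 102, 116. Arithmetic with common difference +14.
Track B: 22, 20, 18, 16, 14, 12, 10, 8, 6. Arithmetic, step −2.
Position 22 → track B, term 10 = 4.

4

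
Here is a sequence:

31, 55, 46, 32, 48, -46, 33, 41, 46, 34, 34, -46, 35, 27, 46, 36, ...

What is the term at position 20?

13

The terms cycle through 3 interleaved subsequences.
Stream A: 31, 32, 33, 34, 35, 36 (adding 1 each time).
Stream B: 55, 48, 41, 34, 27 (linear: a_n = 62 − 7·n).
Stream C: 46, -46, 46, -46, 46 (the oscillation 46·(−1)^(n+1)).
Term 20 comes from stream B (its 7th entry): 13.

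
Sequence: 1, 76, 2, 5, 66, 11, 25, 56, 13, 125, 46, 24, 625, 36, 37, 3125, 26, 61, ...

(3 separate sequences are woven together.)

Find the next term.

15625

The terms cycle through 3 interleaved subsequences.
Subsequence A: 1, 5, 25, 125, 625, 3125. Successive powers of 5.
Subsequence B: 76, 66, 56, 46, 36, 26. Subtracting 10 each time.
Subsequence C: 2, 11, 13, 24, 37, 61. Fibonacci-style (each term is the sum of the two before it).
Position 19 → subsequence A, term 7 = 15625.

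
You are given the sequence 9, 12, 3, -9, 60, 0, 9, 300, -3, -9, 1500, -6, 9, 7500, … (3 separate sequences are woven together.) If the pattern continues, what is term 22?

Taking every 3rd term gives 3 separate tracks.
Stream A = 9, -9, 9, -9, 9: oscillating between 9 and -9.
Stream B = 12, 60, 300, 1500, 7500: multiplying by 5 each time.
Stream C = 3, 0, -3, -6: arithmetic with common difference −3.
Position 22 → stream A, term 8 = -9.

-9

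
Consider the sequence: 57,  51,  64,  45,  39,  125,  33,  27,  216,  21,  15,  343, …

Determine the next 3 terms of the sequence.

The slot pattern repeats as AAB (period 3), so there are 2 interleaved tracks.
Stream A is 57, 51, 45, 39, 33, 27, 21, 15, which is linear: a_n = 63 − 6·n.
Stream B is 64, 125, 216, 343, which is consecutive cubes n³ from n = 4.
Position 13 → stream A, term 9 = 9.
Position 14 → stream A, term 10 = 3.
Position 15 falls in stream B as its term 5, giving 512.

9, 3, 512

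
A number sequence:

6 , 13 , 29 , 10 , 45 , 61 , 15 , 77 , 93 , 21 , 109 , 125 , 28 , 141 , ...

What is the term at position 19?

Reading positions in blocks of 3 reveals the pattern ABB — 2 tracks woven together.
Track A: 6, 10, 15, 21, 28 (triangular numbers n(n+1)/2 for n = 3, 4, …).
Track B: 13, 29, 45, 61, 77, 93, 109, 125, 141 (linear: a_n = -3 + 16·n).
Position 19 falls in track A as its term 7, giving 45.

45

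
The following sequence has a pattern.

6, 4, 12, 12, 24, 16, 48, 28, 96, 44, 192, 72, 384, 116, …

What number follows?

Split by position mod 2 into 2 tracks.
Stream A = 6, 12, 24, 48, 96, 192, 384: geometric with ratio 2.
Stream B = 4, 12, 16, 28, 44, 72, 116: a Fibonacci-like recurrence a_n = a_{n-1} + a_{n-2}.
The 15th slot belongs to stream A; its 8th term is 768.

768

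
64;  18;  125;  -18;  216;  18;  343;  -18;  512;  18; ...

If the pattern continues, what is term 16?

Odd-indexed and even-indexed terms follow separate rules.
Stream A: 64, 125, 216, 343, 512 — consecutive cubes n³ from n = 4.
Stream B: 18, -18, 18, -18, 18 — alternating ±18.
Term 16 comes from stream B (its 8th entry): -18.

-18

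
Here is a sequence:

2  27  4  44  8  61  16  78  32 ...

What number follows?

Positions 1, 3, 5, … form one subsequence and positions 2, 4, 6, … form another.
Stream A: 2, 4, 8, 16, 32 — multiplying by 2 each time.
Stream B: 27, 44, 61, 78 — arithmetic with common difference +17.
Position 10 falls in stream B as its term 5, giving 95.

95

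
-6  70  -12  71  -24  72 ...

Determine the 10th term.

Taking every 2nd term gives 2 separate tracks.
Stream A = -6, -12, -24: multiplying by 2 each time.
Stream B = 70, 71, 72: linear: a_n = 69 + n.
The 10th slot belongs to stream B; its 5th term is 74.

74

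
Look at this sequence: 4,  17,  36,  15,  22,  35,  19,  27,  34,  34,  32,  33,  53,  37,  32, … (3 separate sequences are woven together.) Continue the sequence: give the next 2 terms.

The terms cycle through 3 interleaved subsequences.
Subsequence A is 4, 15, 19, 34, 53, which is a Fibonacci-like recurrence a_n = a_{n-1} + a_{n-2}.
Subsequence B is 17, 22, 27, 32, 37, which is adding 5 each time.
Subsequence C is 36, 35, 34, 33, 32, which is arithmetic with common difference −1.
Position 16 falls in subsequence A as its term 6, giving 87.
Position 17 falls in subsequence B as its term 6, giving 42.

87, 42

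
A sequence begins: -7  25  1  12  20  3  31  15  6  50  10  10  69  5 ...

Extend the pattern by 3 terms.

15, 88, 0

Split by position mod 3: positions 1, 4, 7, … form one track, and each other residue class forms its own.
Stream A is -7, 12, 31, 50, 69, which is linear: a_n = -26 + 19·n.
Stream B is 25, 20, 15, 10, 5, which is arithmetic, step −5.
Stream C is 1, 3, 6, 10, which is the triangular numbers T_1, T_2, ….
Position 15 falls in stream C as its term 5, giving 15.
Term 16 comes from stream A (its 6th entry): 88.
The 17th slot belongs to stream B; its 6th term is 0.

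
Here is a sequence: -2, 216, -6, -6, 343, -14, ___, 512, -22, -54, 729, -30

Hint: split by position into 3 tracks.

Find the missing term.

-18

Split by position mod 3 into 3 tracks.
Subsequence A = -2, -6, ?, -54: geometric, ×3 each step.
Subsequence B = 216, 343, 512, 729: the cubes 6³, 7³, 8³, ….
Subsequence C = -6, -14, -22, -30: arithmetic with common difference −8.
Filling subsequence A at index 3 by its rule yields -18.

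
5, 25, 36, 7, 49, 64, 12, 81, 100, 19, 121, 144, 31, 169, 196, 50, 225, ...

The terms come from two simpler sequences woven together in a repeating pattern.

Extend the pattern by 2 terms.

The slot pattern repeats as ABB (period 3), so there are 2 interleaved tracks.
Track A: 5, 7, 12, 19, 31, 50 — each term equals the sum of the previous two.
Track B: 25, 36, 49, 64, 81, 100, 121, 144, 169, 196, 225 — consecutive squares n² from n = 5.
Position 18 falls in track B as its term 12, giving 256.
The 19th slot belongs to track A; its 7th term is 81.

256, 81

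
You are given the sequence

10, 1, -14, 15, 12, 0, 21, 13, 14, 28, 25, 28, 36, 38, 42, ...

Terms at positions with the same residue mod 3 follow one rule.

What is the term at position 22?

66

The terms cycle through 3 interleaved subsequences.
Track A: 10, 15, 21, 28, 36 — triangular numbers starting at T_4.
Track B: 1, 12, 13, 25, 38 — Fibonacci-style (each term is the sum of the two before it).
Track C: -14, 0, 14, 28, 42 — adding 14 each time.
Position 22 → track A, term 8 = 66.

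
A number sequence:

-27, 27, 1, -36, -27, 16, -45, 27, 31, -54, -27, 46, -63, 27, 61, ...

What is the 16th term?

Split by position mod 3: positions 1, 4, 7, … form one track, and each other residue class forms its own.
Stream A: -27, -36, -45, -54, -63. Linear: a_n = -18 − 9·n.
Stream B: 27, -27, 27, -27, 27. Oscillating between 27 and -27.
Stream C: 1, 16, 31, 46, 61. Adding 15 each time.
Position 16 → stream A, term 6 = -72.

-72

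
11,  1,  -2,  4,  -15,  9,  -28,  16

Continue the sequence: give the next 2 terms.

-41, 25

Split by position mod 2 into 2 tracks.
Subsequence A: 11, -2, -15, -28 (subtracting 13 each time).
Subsequence B: 1, 4, 9, 16 (consecutive squares n² from n = 1).
The 9th slot belongs to subsequence A; its 5th term is -41.
Position 10 → subsequence B, term 5 = 25.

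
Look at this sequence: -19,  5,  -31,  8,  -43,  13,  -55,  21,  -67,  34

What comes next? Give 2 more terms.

Split by position mod 2 into 2 tracks.
Subsequence A = -19, -31, -43, -55, -67: linear: a_n = -7 − 12·n.
Subsequence B = 5, 8, 13, 21, 34: a Fibonacci-like recurrence a_n = a_{n-1} + a_{n-2}.
Term 11 comes from subsequence A (its 6th entry): -79.
Term 12 comes from subsequence B (its 6th entry): 55.

-79, 55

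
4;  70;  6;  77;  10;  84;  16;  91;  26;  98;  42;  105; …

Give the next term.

The terms cycle through 2 interleaved subsequences.
Stream A: 4, 6, 10, 16, 26, 42 — a Fibonacci-like recurrence a_n = a_{n-1} + a_{n-2}.
Stream B: 70, 77, 84, 91, 98, 105 — arithmetic, step +7.
Term 13 comes from stream A (its 7th entry): 68.

68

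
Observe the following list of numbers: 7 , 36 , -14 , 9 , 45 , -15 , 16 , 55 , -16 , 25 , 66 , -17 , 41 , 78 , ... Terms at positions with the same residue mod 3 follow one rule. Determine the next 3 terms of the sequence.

Read the sequence 3 terms at a time; column i is its own pattern.
Track A: 7, 9, 16, 25, 41 — Fibonacci-style (each term is the sum of the two before it).
Track B: 36, 45, 55, 66, 78 — triangular numbers starting at T_8.
Track C: -14, -15, -16, -17 — linear: a_n = -13 − n.
The 15th slot belongs to track C; its 5th term is -18.
Term 16 comes from track A (its 6th entry): 66.
Term 17 comes from track B (its 6th entry): 91.

-18, 66, 91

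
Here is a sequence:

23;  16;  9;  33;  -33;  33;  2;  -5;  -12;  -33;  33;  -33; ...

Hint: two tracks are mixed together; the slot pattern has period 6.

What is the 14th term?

-26

Positions follow the repeating pattern AAABBB; grouping by letter gives 2 tracks.
Subsequence A = 23, 16, 9, 2, -5, -12: arithmetic, step −7.
Subsequence B = 33, -33, 33, -33, 33, -33: oscillating between 33 and -33.
The 14th slot belongs to subsequence A; its 8th term is -26.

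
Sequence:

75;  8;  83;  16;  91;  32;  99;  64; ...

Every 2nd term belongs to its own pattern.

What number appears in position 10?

128

Positions 1, 3, 5, … form one subsequence and positions 2, 4, 6, … form another.
Subsequence A: 75, 83, 91, 99 (linear: a_n = 67 + 8·n).
Subsequence B: 8, 16, 32, 64 (powers of 2).
Position 10 → subsequence B, term 5 = 128.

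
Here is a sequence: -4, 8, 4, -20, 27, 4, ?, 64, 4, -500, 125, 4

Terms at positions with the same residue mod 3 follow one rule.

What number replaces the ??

Split by position mod 3: positions 1, 4, 7, … form one track, and each other residue class forms its own.
Track A is -4, -20, ?, -500, which is a geometric progression (common ratio 5).
Track B is 8, 27, 64, 125, which is consecutive cubes n³ from n = 2.
Track C is 4, 4, 4, 4, which is always 4.
The gap is track A's term 3; the rule gives -100.

-100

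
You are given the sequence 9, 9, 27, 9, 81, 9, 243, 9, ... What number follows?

Taking every 2nd term gives 2 separate tracks.
Subsequence A: 9, 27, 81, 243. Powers of 3.
Subsequence B: 9, 9, 9, 9. Always 9.
Position 9 → subsequence A, term 5 = 729.

729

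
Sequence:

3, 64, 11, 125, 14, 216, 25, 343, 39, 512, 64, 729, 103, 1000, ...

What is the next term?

167

Positions 1, 3, 5, … form one subsequence and positions 2, 4, 6, … form another.
Subsequence A is 3, 11, 14, 25, 39, 64, 103, which is each term equals the sum of the previous two.
Subsequence B is 64, 125, 216, 343, 512, 729, 1000, which is perfect cubes starting at 4³.
Position 15 falls in subsequence A as its term 8, giving 167.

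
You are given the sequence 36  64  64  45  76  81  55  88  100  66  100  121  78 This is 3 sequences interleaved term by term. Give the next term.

Split by position mod 3 into 3 tracks.
Track A = 36, 45, 55, 66, 78: triangular numbers n(n+1)/2 for n = 8, 9, ….
Track B = 64, 76, 88, 100: arithmetic with common difference +12.
Track C = 64, 81, 100, 121: perfect squares starting at 8².
Position 14 → track B, term 5 = 112.

112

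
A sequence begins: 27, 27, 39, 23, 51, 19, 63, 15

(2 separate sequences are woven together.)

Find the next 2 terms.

75, 11

The terms cycle through 2 interleaved subsequences.
Stream A = 27, 39, 51, 63: linear: a_n = 15 + 12·n.
Stream B = 27, 23, 19, 15: arithmetic, step −4.
Position 9 falls in stream A as its term 5, giving 75.
Position 10 falls in stream B as its term 5, giving 11.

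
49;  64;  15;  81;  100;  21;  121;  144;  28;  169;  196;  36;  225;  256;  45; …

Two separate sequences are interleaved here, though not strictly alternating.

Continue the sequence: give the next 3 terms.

Positions follow the repeating pattern AAB; grouping by letter gives 2 tracks.
Stream A = 49, 64, 81, 100, 121, 144, 169, 196, 225, 256: consecutive squares n² from n = 7.
Stream B = 15, 21, 28, 36, 45: the triangular numbers T_5, T_6, ….
The 16th slot belongs to stream A; its 11th term is 289.
Position 17 → stream A, term 12 = 324.
Position 18 falls in stream B as its term 6, giving 55.

289, 324, 55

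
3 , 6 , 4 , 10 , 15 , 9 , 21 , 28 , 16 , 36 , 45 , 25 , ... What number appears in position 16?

78

The slot pattern repeats as AAB (period 3), so there are 2 interleaved tracks.
Track A = 3, 6, 10, 15, 21, 28, 36, 45: triangular numbers n(n+1)/2 for n = 2, 3, ….
Track B = 4, 9, 16, 25: perfect squares starting at 2².
Position 16 → track A, term 11 = 78.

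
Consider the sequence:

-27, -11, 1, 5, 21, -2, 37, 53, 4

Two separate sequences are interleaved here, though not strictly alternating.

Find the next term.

Reading positions in blocks of 3 reveals the pattern AAB — 2 tracks woven together.
Track A = -27, -11, 5, 21, 37, 53: arithmetic, step +16.
Track B = 1, -2, 4: multiplying by -2 each time.
Position 10 → track A, term 7 = 69.

69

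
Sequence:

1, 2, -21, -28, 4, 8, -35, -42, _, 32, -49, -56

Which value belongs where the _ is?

The slot pattern repeats as AABB (period 4), so there are 2 interleaved tracks.
Track A = 1, 2, 4, 8, ?, 32: powers 2^0, 2^1, 2^2, ….
Track B = -21, -28, -35, -42, -49, -56: subtracting 7 each time.
Track A's pattern makes the blank 16.

16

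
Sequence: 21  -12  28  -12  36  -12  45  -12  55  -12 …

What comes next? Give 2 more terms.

66, -12

Split by position mod 2 into 2 tracks.
Track A: 21, 28, 36, 45, 55 — triangular numbers starting at T_6.
Track B: -12, -12, -12, -12, -12 — always -12.
Term 11 comes from track A (its 6th entry): 66.
Position 12 falls in track B as its term 6, giving -12.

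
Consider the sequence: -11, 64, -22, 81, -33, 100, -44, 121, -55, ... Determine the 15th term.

-88

Positions 1, 3, 5, … form one subsequence and positions 2, 4, 6, … form another.
Track A: -11, -22, -33, -44, -55. Arithmetic, step −11.
Track B: 64, 81, 100, 121. Perfect squares starting at 8².
Term 15 comes from track A (its 8th entry): -88.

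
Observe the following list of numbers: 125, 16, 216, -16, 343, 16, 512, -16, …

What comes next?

729

Split by position mod 2 into 2 tracks.
Subsequence A = 125, 216, 343, 512: perfect cubes starting at 5³.
Subsequence B = 16, -16, 16, -16: the oscillation 16·(−1)^(n+1).
The 9th slot belongs to subsequence A; its 5th term is 729.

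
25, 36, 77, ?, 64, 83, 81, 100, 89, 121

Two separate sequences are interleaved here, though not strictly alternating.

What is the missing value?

49

The slot pattern repeats as AAB (period 3), so there are 2 interleaved tracks.
Subsequence A = 25, 36, ?, 64, 81, 100, 121: perfect squares starting at 5².
Subsequence B = 77, 83, 89: arithmetic with common difference +6.
Filling subsequence A at index 3 by its rule yields 49.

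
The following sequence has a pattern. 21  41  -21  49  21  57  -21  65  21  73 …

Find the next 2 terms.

-21, 81

Taking every 2nd term gives 2 separate tracks.
Track A: 21, -21, 21, -21, 21 — alternating ±21.
Track B: 41, 49, 57, 65, 73 — arithmetic, step +8.
Position 11 → track A, term 6 = -21.
The 12th slot belongs to track B; its 6th term is 81.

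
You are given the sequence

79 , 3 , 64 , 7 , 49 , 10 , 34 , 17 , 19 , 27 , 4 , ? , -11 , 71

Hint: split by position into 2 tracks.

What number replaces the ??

44

Split by position mod 2 into 2 tracks.
Subsequence A is 79, 64, 49, 34, 19, 4, -11, which is subtracting 15 each time.
Subsequence B is 3, 7, 10, 17, 27, ?, 71, which is a Fibonacci-like recurrence a_n = a_{n-1} + a_{n-2}.
Filling subsequence B at index 6 by its rule yields 44.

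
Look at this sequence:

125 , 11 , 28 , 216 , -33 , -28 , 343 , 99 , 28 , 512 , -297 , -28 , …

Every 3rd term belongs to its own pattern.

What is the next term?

Split by position mod 3 into 3 tracks.
Subsequence A: 125, 216, 343, 512 (consecutive cubes n³ from n = 5).
Subsequence B: 11, -33, 99, -297 (geometric with ratio -3).
Subsequence C: 28, -28, 28, -28 (the oscillation 28·(−1)^(n+1)).
The 13th slot belongs to subsequence A; its 5th term is 729.

729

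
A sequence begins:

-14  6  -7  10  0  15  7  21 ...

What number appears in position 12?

36

Split by position mod 2 into 2 tracks.
Subsequence A: -14, -7, 0, 7 (adding 7 each time).
Subsequence B: 6, 10, 15, 21 (triangular numbers n(n+1)/2 for n = 3, 4, …).
The 12th slot belongs to subsequence B; its 6th term is 36.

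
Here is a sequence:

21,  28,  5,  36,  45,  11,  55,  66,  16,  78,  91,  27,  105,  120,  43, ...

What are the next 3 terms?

136, 153, 70

The slot pattern repeats as AAB (period 3), so there are 2 interleaved tracks.
Subsequence A is 21, 28, 36, 45, 55, 66, 78, 91, 105, 120, which is triangular numbers n(n+1)/2 for n = 6, 7, ….
Subsequence B is 5, 11, 16, 27, 43, which is Fibonacci-style (each term is the sum of the two before it).
Term 16 comes from subsequence A (its 11th entry): 136.
Position 17 falls in subsequence A as its term 12, giving 153.
Position 18 → subsequence B, term 6 = 70.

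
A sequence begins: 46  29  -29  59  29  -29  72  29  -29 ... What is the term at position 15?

Positions follow the repeating pattern ABB; grouping by letter gives 2 tracks.
Subsequence A: 46, 59, 72. Adding 13 each time.
Subsequence B: 29, -29, 29, -29, 29, -29. The oscillation 29·(−1)^(n+1).
Position 15 falls in subsequence B as its term 10, giving -29.

-29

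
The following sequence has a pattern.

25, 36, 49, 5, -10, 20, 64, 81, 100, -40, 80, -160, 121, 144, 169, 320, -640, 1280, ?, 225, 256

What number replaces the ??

Reading positions in blocks of 6 reveals the pattern AAABBB — 2 tracks woven together.
Track A is 25, 36, 49, 64, 81, 100, 121, 144, 169, ?, 225, 256, which is the squares 5², 6², 7², ….
Track B is 5, -10, 20, -40, 80, -160, 320, -640, 1280, which is a geometric progression (common ratio -2).
Track A's pattern makes the blank 196.

196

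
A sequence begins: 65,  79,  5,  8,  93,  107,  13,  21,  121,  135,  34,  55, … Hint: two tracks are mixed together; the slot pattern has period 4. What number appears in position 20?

The slot pattern repeats as AABB (period 4), so there are 2 interleaved tracks.
Track A = 65, 79, 93, 107, 121, 135: arithmetic with common difference +14.
Track B = 5, 8, 13, 21, 34, 55: each term equals the sum of the previous two.
Term 20 comes from track B (its 10th entry): 377.

377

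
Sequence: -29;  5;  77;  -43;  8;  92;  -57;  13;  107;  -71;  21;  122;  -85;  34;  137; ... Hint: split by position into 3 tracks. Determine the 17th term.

55

The terms cycle through 3 interleaved subsequences.
Stream A: -29, -43, -57, -71, -85 — arithmetic with common difference −14.
Stream B: 5, 8, 13, 21, 34 — a Fibonacci-like recurrence a_n = a_{n-1} + a_{n-2}.
Stream C: 77, 92, 107, 122, 137 — arithmetic with common difference +15.
The 17th slot belongs to stream B; its 6th term is 55.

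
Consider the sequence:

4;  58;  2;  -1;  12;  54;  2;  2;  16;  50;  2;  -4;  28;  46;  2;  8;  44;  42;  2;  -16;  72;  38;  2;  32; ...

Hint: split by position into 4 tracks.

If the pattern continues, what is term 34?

26

The terms cycle through 4 interleaved subsequences.
Stream A: 4, 12, 16, 28, 44, 72. Each term equals the sum of the previous two.
Stream B: 58, 54, 50, 46, 42, 38. Arithmetic, step −4.
Stream C: 2, 2, 2, 2, 2, 2. The constant sequence 2.
Stream D: -1, 2, -4, 8, -16, 32. Geometric, ×-2 each step.
Position 34 falls in stream B as its term 9, giving 26.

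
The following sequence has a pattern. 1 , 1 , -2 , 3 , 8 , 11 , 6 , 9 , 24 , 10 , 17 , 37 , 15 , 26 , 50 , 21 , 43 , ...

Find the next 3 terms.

63, 28, 69

Taking every 3rd term gives 3 separate tracks.
Stream A = 1, 3, 6, 10, 15, 21: triangular numbers starting at T_1.
Stream B = 1, 8, 9, 17, 26, 43: a Fibonacci-like recurrence a_n = a_{n-1} + a_{n-2}.
Stream C = -2, 11, 24, 37, 50: adding 13 each time.
The 18th slot belongs to stream C; its 6th term is 63.
Term 19 comes from stream A (its 7th entry): 28.
The 20th slot belongs to stream B; its 7th term is 69.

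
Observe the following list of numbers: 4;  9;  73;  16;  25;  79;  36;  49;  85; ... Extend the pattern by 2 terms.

64, 81

The slot pattern repeats as AAB (period 3), so there are 2 interleaved tracks.
Stream A: 4, 9, 16, 25, 36, 49 — the squares 2², 3², 4², ….
Stream B: 73, 79, 85 — linear: a_n = 67 + 6·n.
The 10th slot belongs to stream A; its 7th term is 64.
Position 11 falls in stream A as its term 8, giving 81.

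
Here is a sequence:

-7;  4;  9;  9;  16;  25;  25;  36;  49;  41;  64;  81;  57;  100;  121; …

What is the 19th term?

89

Reading positions in blocks of 3 reveals the pattern ABB — 2 tracks woven together.
Stream A: -7, 9, 25, 41, 57. Arithmetic, step +16.
Stream B: 4, 9, 16, 25, 36, 49, 64, 81, 100, 121. Perfect squares starting at 2².
Position 19 falls in stream A as its term 7, giving 89.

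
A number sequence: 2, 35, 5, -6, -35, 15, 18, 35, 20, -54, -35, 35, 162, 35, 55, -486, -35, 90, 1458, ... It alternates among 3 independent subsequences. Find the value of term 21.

Split by position mod 3 into 3 tracks.
Subsequence A: 2, -6, 18, -54, 162, -486, 1458 (multiplying by -3 each time).
Subsequence B: 35, -35, 35, -35, 35, -35 (alternating ±35).
Subsequence C: 5, 15, 20, 35, 55, 90 (each term equals the sum of the previous two).
Term 21 comes from subsequence C (its 7th entry): 145.

145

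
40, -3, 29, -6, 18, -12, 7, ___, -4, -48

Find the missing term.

-24

The terms cycle through 2 interleaved subsequences.
Subsequence A: 40, 29, 18, 7, -4. Arithmetic, step −11.
Subsequence B: -3, -6, -12, ?, -48. Geometric, ×2 each step.
The gap is subsequence B's term 4; the rule gives -24.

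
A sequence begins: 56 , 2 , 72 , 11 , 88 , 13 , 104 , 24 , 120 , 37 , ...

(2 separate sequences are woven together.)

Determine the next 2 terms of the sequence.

136, 61

Odd-indexed and even-indexed terms follow separate rules.
Track A: 56, 72, 88, 104, 120 (adding 16 each time).
Track B: 2, 11, 13, 24, 37 (each term equals the sum of the previous two).
The 11th slot belongs to track A; its 6th term is 136.
Position 12 falls in track B as its term 6, giving 61.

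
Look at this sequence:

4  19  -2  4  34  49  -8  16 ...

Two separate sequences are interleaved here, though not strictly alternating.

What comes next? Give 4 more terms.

Reading positions in blocks of 4 reveals the pattern AABB — 2 tracks woven together.
Track A: 4, 19, 34, 49 — adding 15 each time.
Track B: -2, 4, -8, 16 — geometric, ×-2 each step.
Position 9 → track A, term 5 = 64.
Term 10 comes from track A (its 6th entry): 79.
Position 11 falls in track B as its term 5, giving -32.
Position 12 → track B, term 6 = 64.

64, 79, -32, 64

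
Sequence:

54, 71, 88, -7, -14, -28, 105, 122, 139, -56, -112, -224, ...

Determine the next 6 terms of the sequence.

156, 173, 190, -448, -896, -1792

Reading positions in blocks of 6 reveals the pattern AAABBB — 2 tracks woven together.
Subsequence A: 54, 71, 88, 105, 122, 139 (linear: a_n = 37 + 17·n).
Subsequence B: -7, -14, -28, -56, -112, -224 (multiplying by 2 each time).
Position 13 falls in subsequence A as its term 7, giving 156.
Term 14 comes from subsequence A (its 8th entry): 173.
Term 15 comes from subsequence A (its 9th entry): 190.
Term 16 comes from subsequence B (its 7th entry): -448.
Position 17 falls in subsequence B as its term 8, giving -896.
Position 18 → subsequence B, term 9 = -1792.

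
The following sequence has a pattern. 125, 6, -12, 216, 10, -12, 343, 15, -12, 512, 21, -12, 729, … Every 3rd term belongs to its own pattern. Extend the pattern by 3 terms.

28, -12, 1000

Split by position mod 3 into 3 tracks.
Track A: 125, 216, 343, 512, 729. Perfect cubes starting at 5³.
Track B: 6, 10, 15, 21. Triangular numbers starting at T_3.
Track C: -12, -12, -12, -12. Constant -12.
Term 14 comes from track B (its 5th entry): 28.
The 15th slot belongs to track C; its 5th term is -12.
Position 16 falls in track A as its term 6, giving 1000.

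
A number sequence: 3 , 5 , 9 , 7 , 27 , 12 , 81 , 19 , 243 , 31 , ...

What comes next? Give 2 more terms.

729, 50

Odd-indexed and even-indexed terms follow separate rules.
Track A: 3, 9, 27, 81, 243 — powers 3^1, 3^2, 3^3, ….
Track B: 5, 7, 12, 19, 31 — a Fibonacci-like recurrence a_n = a_{n-1} + a_{n-2}.
Term 11 comes from track A (its 6th entry): 729.
The 12th slot belongs to track B; its 6th term is 50.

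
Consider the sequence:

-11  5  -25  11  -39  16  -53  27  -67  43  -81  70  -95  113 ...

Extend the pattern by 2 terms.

Odd-indexed and even-indexed terms follow separate rules.
Track A: -11, -25, -39, -53, -67, -81, -95 (linear: a_n = 3 − 14·n).
Track B: 5, 11, 16, 27, 43, 70, 113 (each term equals the sum of the previous two).
Position 15 falls in track A as its term 8, giving -109.
Term 16 comes from track B (its 8th entry): 183.

-109, 183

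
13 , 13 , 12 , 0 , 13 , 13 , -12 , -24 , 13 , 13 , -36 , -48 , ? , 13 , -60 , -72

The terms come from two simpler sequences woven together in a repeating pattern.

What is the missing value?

13

Positions follow the repeating pattern AABB; grouping by letter gives 2 tracks.
Track A: 13, 13, 13, 13, 13, 13, ?, 13 — the constant sequence 13.
Track B: 12, 0, -12, -24, -36, -48, -60, -72 — linear: a_n = 24 − 12·n.
Filling track A at index 7 by its rule yields 13.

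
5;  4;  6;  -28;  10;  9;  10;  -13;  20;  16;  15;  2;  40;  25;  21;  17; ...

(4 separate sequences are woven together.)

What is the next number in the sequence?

80

Read the sequence 4 terms at a time; column i is its own pattern.
Stream A is 5, 10, 20, 40, which is a geometric progression (common ratio 2).
Stream B is 4, 9, 16, 25, which is the squares 2², 3², 4², ….
Stream C is 6, 10, 15, 21, which is the triangular numbers T_3, T_4, ….
Stream D is -28, -13, 2, 17, which is linear: a_n = -43 + 15·n.
Position 17 falls in stream A as its term 5, giving 80.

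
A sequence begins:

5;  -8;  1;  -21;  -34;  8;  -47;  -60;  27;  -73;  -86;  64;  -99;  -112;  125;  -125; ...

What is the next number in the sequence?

-138

Positions follow the repeating pattern AAB; grouping by letter gives 2 tracks.
Track A: 5, -8, -21, -34, -47, -60, -73, -86, -99, -112, -125 — linear: a_n = 18 − 13·n.
Track B: 1, 8, 27, 64, 125 — the cubes 1³, 2³, 3³, ….
Term 17 comes from track A (its 12th entry): -138.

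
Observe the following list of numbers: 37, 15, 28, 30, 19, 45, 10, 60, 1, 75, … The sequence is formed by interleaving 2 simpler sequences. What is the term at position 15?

-26

Split by position mod 2 into 2 tracks.
Subsequence A = 37, 28, 19, 10, 1: arithmetic, step −9.
Subsequence B = 15, 30, 45, 60, 75: arithmetic with common difference +15.
Term 15 comes from subsequence A (its 8th entry): -26.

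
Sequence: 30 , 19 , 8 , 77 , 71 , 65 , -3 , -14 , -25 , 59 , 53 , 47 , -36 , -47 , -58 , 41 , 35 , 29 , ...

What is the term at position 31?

Reading positions in blocks of 6 reveals the pattern AAABBB — 2 tracks woven together.
Track A: 30, 19, 8, -3, -14, -25, -36, -47, -58 — arithmetic, step −11.
Track B: 77, 71, 65, 59, 53, 47, 41, 35, 29 — arithmetic with common difference −6.
Position 31 falls in track A as its term 16, giving -135.

-135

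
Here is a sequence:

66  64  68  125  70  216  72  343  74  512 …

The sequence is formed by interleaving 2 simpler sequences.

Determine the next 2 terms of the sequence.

Positions 1, 3, 5, … form one subsequence and positions 2, 4, 6, … form another.
Track A: 66, 68, 70, 72, 74 (adding 2 each time).
Track B: 64, 125, 216, 343, 512 (perfect cubes starting at 4³).
Position 11 → track A, term 6 = 76.
Position 12 falls in track B as its term 6, giving 729.

76, 729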